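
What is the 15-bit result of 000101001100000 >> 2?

Original: 000101001100000 (decimal 2656)
Shift right by 2 positions
Drop the 2 low bits; fill with zeros on the left
Result: 000001010011000 (decimal 664)
Equivalent: 2656 >> 2 = 2656 ÷ 2^2 = 664



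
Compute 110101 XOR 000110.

XOR: 1 when bits differ
  110101
^ 000110
--------
  110011
Decimal: 53 ^ 6 = 51



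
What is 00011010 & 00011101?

AND: 1 only when both bits are 1
  00011010
& 00011101
----------
  00011000
Decimal: 26 & 29 = 24



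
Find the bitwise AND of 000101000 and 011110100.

AND: 1 only when both bits are 1
  000101000
& 011110100
-----------
  000100000
Decimal: 40 & 244 = 32



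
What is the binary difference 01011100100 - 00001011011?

Method 1 - Direct subtraction (column by column from the right: bit − bit − borrow-in; if negative, add 2 and borrow 1 from the next column):
borrow: 00000110110
        01011100100
-       00001011011
-------------------
        01010001001

Method 2 - Add two's complement:
Two's complement of 00001011011: invert → 11110100100, add 1 → 11110100101
  01011100100
+ 11110100101
-------------
 101010001001  (end carry out of the top bit = 1)
Discarding the end carry: 01010001001
Decimal check:
  01011100100 = 512 + 128 + 64 + 32 + 4 = 740
  00001011011 = 64 + 16 + 8 + 2 + 1 = 91
  740 - 91 = 649, and 01010001001 = 512 + 128 + 8 + 1 = 649 ✓



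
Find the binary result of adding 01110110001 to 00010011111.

Add column by column from the right: bit + bit + carry-in; write the sum mod 2, carry 1 when the sum is 2 or 3.
carry:  11101111110
        01110110001
+       00010011111
-------------------
       010001010000
(the carry out of the leftmost column, 0, becomes the leading bit)
Decimal check:
  01110110001 = 512 + 256 + 128 + 32 + 16 + 1 = 945
  00010011111 = 128 + 16 + 8 + 4 + 2 + 1 = 159
  945 + 159 = 1104, and 010001010000 = 1024 + 64 + 16 = 1104 ✓



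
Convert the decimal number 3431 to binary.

Using repeated division by 2:
3431 ÷ 2 = 1715 remainder 1
1715 ÷ 2 = 857 remainder 1
857 ÷ 2 = 428 remainder 1
428 ÷ 2 = 214 remainder 0
214 ÷ 2 = 107 remainder 0
107 ÷ 2 = 53 remainder 1
53 ÷ 2 = 26 remainder 1
26 ÷ 2 = 13 remainder 0
13 ÷ 2 = 6 remainder 1
6 ÷ 2 = 3 remainder 0
3 ÷ 2 = 1 remainder 1
1 ÷ 2 = 0 remainder 1
Reading remainders bottom to top: 110101100111



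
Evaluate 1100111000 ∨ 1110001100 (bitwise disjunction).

OR: 1 when either bit is 1
  1100111000
| 1110001100
------------
  1110111100
Decimal: 824 | 908 = 956



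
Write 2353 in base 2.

Using repeated division by 2:
2353 ÷ 2 = 1176 remainder 1
1176 ÷ 2 = 588 remainder 0
588 ÷ 2 = 294 remainder 0
294 ÷ 2 = 147 remainder 0
147 ÷ 2 = 73 remainder 1
73 ÷ 2 = 36 remainder 1
36 ÷ 2 = 18 remainder 0
18 ÷ 2 = 9 remainder 0
9 ÷ 2 = 4 remainder 1
4 ÷ 2 = 2 remainder 0
2 ÷ 2 = 1 remainder 0
1 ÷ 2 = 0 remainder 1
Reading remainders bottom to top: 100100110001



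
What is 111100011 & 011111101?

AND: 1 only when both bits are 1
  111100011
& 011111101
-----------
  011100001
Decimal: 483 & 253 = 225



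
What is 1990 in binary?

Using repeated division by 2:
1990 ÷ 2 = 995 remainder 0
995 ÷ 2 = 497 remainder 1
497 ÷ 2 = 248 remainder 1
248 ÷ 2 = 124 remainder 0
124 ÷ 2 = 62 remainder 0
62 ÷ 2 = 31 remainder 0
31 ÷ 2 = 15 remainder 1
15 ÷ 2 = 7 remainder 1
7 ÷ 2 = 3 remainder 1
3 ÷ 2 = 1 remainder 1
1 ÷ 2 = 0 remainder 1
Reading remainders bottom to top: 11111000110



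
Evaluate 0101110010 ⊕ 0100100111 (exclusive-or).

XOR: 1 when bits differ
  0101110010
^ 0100100111
------------
  0001010101
Decimal: 370 ^ 295 = 85



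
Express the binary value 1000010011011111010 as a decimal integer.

Sum of powers of 2 for each 1-bit:
2^1 + 2^3 + 2^4 + 2^5 + 2^6 + 2^7 + 2^9 + 2^10 + 2^13 + 2^18
= 2 + 8 + 16 + 32 + 64 + 128 + 512 + 1024 + 8192 + 262144
= 272122



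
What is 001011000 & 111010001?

AND: 1 only when both bits are 1
  001011000
& 111010001
-----------
  001010000
Decimal: 88 & 465 = 80



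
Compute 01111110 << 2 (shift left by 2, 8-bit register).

Original: 01111110 (decimal 126)
Shift left by 2 positions
Append 2 zeros on the right and drop the 2 high bits that overflow the 8-bit width
Result: 11111000 (decimal 248)
Equivalent: 126 << 2 = 126 × 2^2 = 504, truncated to 8 bits = 248



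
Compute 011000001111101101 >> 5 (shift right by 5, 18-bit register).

Original: 011000001111101101 (decimal 99309)
Shift right by 5 positions
Drop the 5 low bits; fill with zeros on the left
Result: 000000110000011111 (decimal 3103)
Equivalent: 99309 >> 5 = 99309 ÷ 2^5 = 3103



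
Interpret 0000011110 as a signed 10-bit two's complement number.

Binary: 0000011110
Sign bit: 0 (non-negative)
Read directly as an unsigned value:
0000011110 = 16 + 8 + 4 + 2 = 30
Value: 30



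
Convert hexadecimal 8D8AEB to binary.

Convert each hex digit to 4 bits:
  8 = 1000
  D = 1101
  8 = 1000
  A = 1010
  E = 1110
  B = 1011
Concatenate: 100011011000101011101011



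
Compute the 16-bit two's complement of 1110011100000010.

Original (sign bit 1, negative): 1110011100000010
Step 1 - Invert all bits: 0001100011111101
Step 2 - Add 1: 0001100011111110
Verification: 1110011100000010 + 0001100011111110 = 10000000000000000; discarding the end carry (carry out of the top bit) leaves the 16-bit value 0000000000000000, as required for x + (-x)



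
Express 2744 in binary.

Using repeated division by 2:
2744 ÷ 2 = 1372 remainder 0
1372 ÷ 2 = 686 remainder 0
686 ÷ 2 = 343 remainder 0
343 ÷ 2 = 171 remainder 1
171 ÷ 2 = 85 remainder 1
85 ÷ 2 = 42 remainder 1
42 ÷ 2 = 21 remainder 0
21 ÷ 2 = 10 remainder 1
10 ÷ 2 = 5 remainder 0
5 ÷ 2 = 2 remainder 1
2 ÷ 2 = 1 remainder 0
1 ÷ 2 = 0 remainder 1
Reading remainders bottom to top: 101010111000



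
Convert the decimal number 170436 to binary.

Using repeated division by 2:
170436 ÷ 2 = 85218 remainder 0
85218 ÷ 2 = 42609 remainder 0
42609 ÷ 2 = 21304 remainder 1
21304 ÷ 2 = 10652 remainder 0
10652 ÷ 2 = 5326 remainder 0
5326 ÷ 2 = 2663 remainder 0
2663 ÷ 2 = 1331 remainder 1
1331 ÷ 2 = 665 remainder 1
665 ÷ 2 = 332 remainder 1
332 ÷ 2 = 166 remainder 0
166 ÷ 2 = 83 remainder 0
83 ÷ 2 = 41 remainder 1
41 ÷ 2 = 20 remainder 1
20 ÷ 2 = 10 remainder 0
10 ÷ 2 = 5 remainder 0
5 ÷ 2 = 2 remainder 1
2 ÷ 2 = 1 remainder 0
1 ÷ 2 = 0 remainder 1
Reading remainders bottom to top: 101001100111000100



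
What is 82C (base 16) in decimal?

Expand by place value (powers of 16):
Digit values: C = 12
82C = 8 × 16^2 + 2 × 16^1 + 12 × 16^0
= 8 × 256 + 2 × 16 + 12 × 1
= 2048 + 32 + 12
= 2092



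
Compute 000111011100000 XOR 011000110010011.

XOR: 1 when bits differ
  000111011100000
^ 011000110010011
-----------------
  011111101110011
Decimal: 3808 ^ 12691 = 16243



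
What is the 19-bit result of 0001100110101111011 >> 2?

Original: 0001100110101111011 (decimal 52603)
Shift right by 2 positions
Drop the 2 low bits; fill with zeros on the left
Result: 0000011001101011110 (decimal 13150)
Equivalent: 52603 >> 2 = 52603 ÷ 2^2 = 13150



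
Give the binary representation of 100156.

Using repeated division by 2:
100156 ÷ 2 = 50078 remainder 0
50078 ÷ 2 = 25039 remainder 0
25039 ÷ 2 = 12519 remainder 1
12519 ÷ 2 = 6259 remainder 1
6259 ÷ 2 = 3129 remainder 1
3129 ÷ 2 = 1564 remainder 1
1564 ÷ 2 = 782 remainder 0
782 ÷ 2 = 391 remainder 0
391 ÷ 2 = 195 remainder 1
195 ÷ 2 = 97 remainder 1
97 ÷ 2 = 48 remainder 1
48 ÷ 2 = 24 remainder 0
24 ÷ 2 = 12 remainder 0
12 ÷ 2 = 6 remainder 0
6 ÷ 2 = 3 remainder 0
3 ÷ 2 = 1 remainder 1
1 ÷ 2 = 0 remainder 1
Reading remainders bottom to top: 11000011100111100



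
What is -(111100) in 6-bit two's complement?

Original (sign bit 1, negative): 111100
Step 1 - Invert all bits: 000011
Step 2 - Add 1: 000100
Verification: 111100 + 000100 = 1000000; discarding the end carry (carry out of the top bit) leaves the 6-bit value 000000, as required for x + (-x)



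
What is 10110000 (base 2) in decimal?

Sum of powers of 2 for each 1-bit:
2^4 + 2^5 + 2^7
= 16 + 32 + 128
= 176



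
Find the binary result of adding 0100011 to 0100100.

Add column by column from the right: bit + bit + carry-in; write the sum mod 2, carry 1 when the sum is 2 or 3.
carry:  1000000
        0100011
+       0100100
---------------
       01000111
(the carry out of the leftmost column, 0, becomes the leading bit)
Decimal check:
  0100011 = 32 + 2 + 1 = 35
  0100100 = 32 + 4 = 36
  35 + 36 = 71, and 01000111 = 64 + 4 + 2 + 1 = 71 ✓



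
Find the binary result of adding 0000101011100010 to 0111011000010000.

Add column by column from the right: bit + bit + carry-in; write the sum mod 2, carry 1 when the sum is 2 or 3.
carry:  1111110000000000
        0000101011100010
+       0111011000010000
------------------------
       01000000011110010
(the carry out of the leftmost column, 0, becomes the leading bit)
Decimal check:
  0000101011100010 = 2048 + 512 + 128 + 64 + 32 + 2 = 2786
  0111011000010000 = 16384 + 8192 + 4096 + 1024 + 512 + 16 = 30224
  2786 + 30224 = 33010, and 01000000011110010 = 32768 + 128 + 64 + 32 + 16 + 2 = 33010 ✓



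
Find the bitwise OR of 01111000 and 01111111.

OR: 1 when either bit is 1
  01111000
| 01111111
----------
  01111111
Decimal: 120 | 127 = 127



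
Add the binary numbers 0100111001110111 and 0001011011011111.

Add column by column from the right: bit + bit + carry-in; write the sum mod 2, carry 1 when the sum is 2 or 3.
carry:  0011110111111110
        0100111001110111
+       0001011011011111
------------------------
       00110010101010110
(the carry out of the leftmost column, 0, becomes the leading bit)
Decimal check:
  0100111001110111 = 16384 + 2048 + 1024 + 512 + 64 + 32 + 16 + 4 + 2 + 1 = 20087
  0001011011011111 = 4096 + 1024 + 512 + 128 + 64 + 16 + 8 + 4 + 2 + 1 = 5855
  20087 + 5855 = 25942, and 00110010101010110 = 16384 + 8192 + 1024 + 256 + 64 + 16 + 4 + 2 = 25942 ✓



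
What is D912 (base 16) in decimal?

Expand by place value (powers of 16):
Digit values: D = 13
D912 = 13 × 16^3 + 9 × 16^2 + 1 × 16^1 + 2 × 16^0
= 13 × 4096 + 9 × 256 + 1 × 16 + 2 × 1
= 53248 + 2304 + 16 + 2
= 55570



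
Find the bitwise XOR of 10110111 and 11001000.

XOR: 1 when bits differ
  10110111
^ 11001000
----------
  01111111
Decimal: 183 ^ 200 = 127



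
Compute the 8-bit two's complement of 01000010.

Original: 01000010
Step 1 - Invert all bits: 10111101
Step 2 - Add 1: 10111110
Verification: 01000010 + 10111110 = 100000000; discarding the end carry (carry out of the top bit) leaves the 8-bit value 00000000, as required for x + (-x)



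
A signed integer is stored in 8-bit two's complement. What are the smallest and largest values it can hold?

For 8-bit two's complement:
Minimum: -2^7 = -128
Maximum: 2^7 - 1 = 127



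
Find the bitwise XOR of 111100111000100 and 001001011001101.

XOR: 1 when bits differ
  111100111000100
^ 001001011001101
-----------------
  110101100001001
Decimal: 31172 ^ 4813 = 27401



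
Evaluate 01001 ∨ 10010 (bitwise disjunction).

OR: 1 when either bit is 1
  01001
| 10010
-------
  11011
Decimal: 9 | 18 = 27



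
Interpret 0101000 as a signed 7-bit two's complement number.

Binary: 0101000
Sign bit: 0 (non-negative)
Read directly as an unsigned value:
0101000 = 32 + 8 = 40
Value: 40



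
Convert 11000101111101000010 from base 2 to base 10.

Sum of powers of 2 for each 1-bit:
2^1 + 2^6 + 2^8 + 2^9 + 2^10 + 2^11 + 2^12 + 2^14 + 2^18 + 2^19
= 2 + 64 + 256 + 512 + 1024 + 2048 + 4096 + 16384 + 262144 + 524288
= 810818



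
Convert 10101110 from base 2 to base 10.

Sum of powers of 2 for each 1-bit:
2^1 + 2^2 + 2^3 + 2^5 + 2^7
= 2 + 4 + 8 + 32 + 128
= 174



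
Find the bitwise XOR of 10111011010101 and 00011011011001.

XOR: 1 when bits differ
  10111011010101
^ 00011011011001
----------------
  10100000001100
Decimal: 11989 ^ 1753 = 10252



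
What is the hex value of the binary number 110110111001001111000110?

Group into 4-bit nibbles from right:
  1101 = D
  1011 = B
  1001 = 9
  0011 = 3
  1100 = C
  0110 = 6
Result: DB93C6



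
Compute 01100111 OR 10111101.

OR: 1 when either bit is 1
  01100111
| 10111101
----------
  11111111
Decimal: 103 | 189 = 255



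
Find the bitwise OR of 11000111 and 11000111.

OR: 1 when either bit is 1
  11000111
| 11000111
----------
  11000111
Decimal: 199 | 199 = 199



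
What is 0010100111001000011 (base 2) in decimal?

Sum of powers of 2 for each 1-bit:
2^0 + 2^1 + 2^6 + 2^9 + 2^10 + 2^11 + 2^14 + 2^16
= 1 + 2 + 64 + 512 + 1024 + 2048 + 16384 + 65536
= 85571



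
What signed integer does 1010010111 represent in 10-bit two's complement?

Binary: 1010010111
Sign bit: 1 (negative)
Invert: 0101101000
Add 1:  0101101001
Magnitude: 0101101001 = 256 + 64 + 32 + 8 + 1 = 361
Value: -361



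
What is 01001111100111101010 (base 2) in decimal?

Sum of powers of 2 for each 1-bit:
2^1 + 2^3 + 2^5 + 2^6 + 2^7 + 2^8 + 2^11 + 2^12 + 2^13 + 2^14 + 2^15 + 2^18
= 2 + 8 + 32 + 64 + 128 + 256 + 2048 + 4096 + 8192 + 16384 + 32768 + 262144
= 326122



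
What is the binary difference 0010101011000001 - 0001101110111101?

Method 1 - Direct subtraction (column by column from the right: bit − bit − borrow-in; if negative, add 2 and borrow 1 from the next column):
borrow: 0011111001111000
        0010101011000001
-       0001101110111101
------------------------
        0000111100000100

Method 2 - Add two's complement:
Two's complement of 0001101110111101: invert → 1110010001000010, add 1 → 1110010001000011
  0010101011000001
+ 1110010001000011
------------------
 10000111100000100  (end carry out of the top bit = 1)
Discarding the end carry: 0000111100000100
Decimal check:
  0010101011000001 = 8192 + 2048 + 512 + 128 + 64 + 1 = 10945
  0001101110111101 = 4096 + 2048 + 512 + 256 + 128 + 32 + 16 + 8 + 4 + 1 = 7101
  10945 - 7101 = 3844, and 0000111100000100 = 2048 + 1024 + 512 + 256 + 4 = 3844 ✓



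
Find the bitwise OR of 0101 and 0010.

OR: 1 when either bit is 1
  0101
| 0010
------
  0111
Decimal: 5 | 2 = 7



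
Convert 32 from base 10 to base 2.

Using repeated division by 2:
32 ÷ 2 = 16 remainder 0
16 ÷ 2 = 8 remainder 0
8 ÷ 2 = 4 remainder 0
4 ÷ 2 = 2 remainder 0
2 ÷ 2 = 1 remainder 0
1 ÷ 2 = 0 remainder 1
Reading remainders bottom to top: 100000



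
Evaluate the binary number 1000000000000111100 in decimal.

Sum of powers of 2 for each 1-bit:
2^2 + 2^3 + 2^4 + 2^5 + 2^18
= 4 + 8 + 16 + 32 + 262144
= 262204



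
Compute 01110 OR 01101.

OR: 1 when either bit is 1
  01110
| 01101
-------
  01111
Decimal: 14 | 13 = 15



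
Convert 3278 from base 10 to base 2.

Using repeated division by 2:
3278 ÷ 2 = 1639 remainder 0
1639 ÷ 2 = 819 remainder 1
819 ÷ 2 = 409 remainder 1
409 ÷ 2 = 204 remainder 1
204 ÷ 2 = 102 remainder 0
102 ÷ 2 = 51 remainder 0
51 ÷ 2 = 25 remainder 1
25 ÷ 2 = 12 remainder 1
12 ÷ 2 = 6 remainder 0
6 ÷ 2 = 3 remainder 0
3 ÷ 2 = 1 remainder 1
1 ÷ 2 = 0 remainder 1
Reading remainders bottom to top: 110011001110



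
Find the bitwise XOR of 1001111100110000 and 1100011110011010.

XOR: 1 when bits differ
  1001111100110000
^ 1100011110011010
------------------
  0101100010101010
Decimal: 40752 ^ 51098 = 22698



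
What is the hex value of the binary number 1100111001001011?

Group into 4-bit nibbles from right:
  1100 = C
  1110 = E
  0100 = 4
  1011 = B
Result: CE4B



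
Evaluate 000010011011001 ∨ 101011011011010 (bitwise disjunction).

OR: 1 when either bit is 1
  000010011011001
| 101011011011010
-----------------
  101011011011011
Decimal: 1241 | 22234 = 22235



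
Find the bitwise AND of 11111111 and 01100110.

AND: 1 only when both bits are 1
  11111111
& 01100110
----------
  01100110
Decimal: 255 & 102 = 102



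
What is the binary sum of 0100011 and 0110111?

Add column by column from the right: bit + bit + carry-in; write the sum mod 2, carry 1 when the sum is 2 or 3.
carry:  1001110
        0100011
+       0110111
---------------
       01011010
(the carry out of the leftmost column, 0, becomes the leading bit)
Decimal check:
  0100011 = 32 + 2 + 1 = 35
  0110111 = 32 + 16 + 4 + 2 + 1 = 55
  35 + 55 = 90, and 01011010 = 64 + 16 + 8 + 2 = 90 ✓



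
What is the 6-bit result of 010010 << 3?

Original: 010010 (decimal 18)
Shift left by 3 positions
Append 3 zeros on the right and drop the 3 high bits that overflow the 6-bit width
Result: 010000 (decimal 16)
Equivalent: 18 << 3 = 18 × 2^3 = 144, truncated to 6 bits = 16



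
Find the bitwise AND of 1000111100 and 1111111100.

AND: 1 only when both bits are 1
  1000111100
& 1111111100
------------
  1000111100
Decimal: 572 & 1020 = 572



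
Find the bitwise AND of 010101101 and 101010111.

AND: 1 only when both bits are 1
  010101101
& 101010111
-----------
  000000101
Decimal: 173 & 343 = 5



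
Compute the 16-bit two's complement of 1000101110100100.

Original (sign bit 1, negative): 1000101110100100
Step 1 - Invert all bits: 0111010001011011
Step 2 - Add 1: 0111010001011100
Verification: 1000101110100100 + 0111010001011100 = 10000000000000000; discarding the end carry (carry out of the top bit) leaves the 16-bit value 0000000000000000, as required for x + (-x)



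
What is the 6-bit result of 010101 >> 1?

Original: 010101 (decimal 21)
Shift right by 1 position
Drop the 1 low bit; fill with zero on the left
Result: 001010 (decimal 10)
Equivalent: 21 >> 1 = 21 ÷ 2^1 = 10



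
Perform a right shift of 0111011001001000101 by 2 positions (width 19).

Original: 0111011001001000101 (decimal 242245)
Shift right by 2 positions
Drop the 2 low bits; fill with zeros on the left
Result: 0001110110010010001 (decimal 60561)
Equivalent: 242245 >> 2 = 242245 ÷ 2^2 = 60561



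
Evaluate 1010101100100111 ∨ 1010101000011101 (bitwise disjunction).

OR: 1 when either bit is 1
  1010101100100111
| 1010101000011101
------------------
  1010101100111111
Decimal: 43815 | 43549 = 43839



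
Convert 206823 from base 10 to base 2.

Using repeated division by 2:
206823 ÷ 2 = 103411 remainder 1
103411 ÷ 2 = 51705 remainder 1
51705 ÷ 2 = 25852 remainder 1
25852 ÷ 2 = 12926 remainder 0
12926 ÷ 2 = 6463 remainder 0
6463 ÷ 2 = 3231 remainder 1
3231 ÷ 2 = 1615 remainder 1
1615 ÷ 2 = 807 remainder 1
807 ÷ 2 = 403 remainder 1
403 ÷ 2 = 201 remainder 1
201 ÷ 2 = 100 remainder 1
100 ÷ 2 = 50 remainder 0
50 ÷ 2 = 25 remainder 0
25 ÷ 2 = 12 remainder 1
12 ÷ 2 = 6 remainder 0
6 ÷ 2 = 3 remainder 0
3 ÷ 2 = 1 remainder 1
1 ÷ 2 = 0 remainder 1
Reading remainders bottom to top: 110010011111100111



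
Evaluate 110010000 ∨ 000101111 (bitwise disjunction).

OR: 1 when either bit is 1
  110010000
| 000101111
-----------
  110111111
Decimal: 400 | 47 = 447



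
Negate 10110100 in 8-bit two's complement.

Original (sign bit 1, negative): 10110100
Step 1 - Invert all bits: 01001011
Step 2 - Add 1: 01001100
Verification: 10110100 + 01001100 = 100000000; discarding the end carry (carry out of the top bit) leaves the 8-bit value 00000000, as required for x + (-x)



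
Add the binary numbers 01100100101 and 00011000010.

Add column by column from the right: bit + bit + carry-in; write the sum mod 2, carry 1 when the sum is 2 or 3.
carry:  00000000000
        01100100101
+       00011000010
-------------------
       001111100111
(the carry out of the leftmost column, 0, becomes the leading bit)
Decimal check:
  01100100101 = 512 + 256 + 32 + 4 + 1 = 805
  00011000010 = 128 + 64 + 2 = 194
  805 + 194 = 999, and 001111100111 = 512 + 256 + 128 + 64 + 32 + 4 + 2 + 1 = 999 ✓



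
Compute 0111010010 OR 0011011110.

OR: 1 when either bit is 1
  0111010010
| 0011011110
------------
  0111011110
Decimal: 466 | 222 = 478



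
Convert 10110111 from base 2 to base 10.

Sum of powers of 2 for each 1-bit:
2^0 + 2^1 + 2^2 + 2^4 + 2^5 + 2^7
= 1 + 2 + 4 + 16 + 32 + 128
= 183



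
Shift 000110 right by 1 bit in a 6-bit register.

Original: 000110 (decimal 6)
Shift right by 1 position
Drop the 1 low bit; fill with zero on the left
Result: 000011 (decimal 3)
Equivalent: 6 >> 1 = 6 ÷ 2^1 = 3



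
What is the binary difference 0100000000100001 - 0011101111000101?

Method 1 - Direct subtraction (column by column from the right: bit − bit − borrow-in; if negative, add 2 and borrow 1 from the next column):
borrow: 0111111110111000
        0100000000100001
-       0011101111000101
------------------------
        0000010001011100

Method 2 - Add two's complement:
Two's complement of 0011101111000101: invert → 1100010000111010, add 1 → 1100010000111011
  0100000000100001
+ 1100010000111011
------------------
 10000010001011100  (end carry out of the top bit = 1)
Discarding the end carry: 0000010001011100
Decimal check:
  0100000000100001 = 16384 + 32 + 1 = 16417
  0011101111000101 = 8192 + 4096 + 2048 + 512 + 256 + 128 + 64 + 4 + 1 = 15301
  16417 - 15301 = 1116, and 0000010001011100 = 1024 + 64 + 16 + 8 + 4 = 1116 ✓



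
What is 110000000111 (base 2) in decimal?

Sum of powers of 2 for each 1-bit:
2^0 + 2^1 + 2^2 + 2^10 + 2^11
= 1 + 2 + 4 + 1024 + 2048
= 3079



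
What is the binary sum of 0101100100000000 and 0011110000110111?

Add column by column from the right: bit + bit + carry-in; write the sum mod 2, carry 1 when the sum is 2 or 3.
carry:  1111000000000000
        0101100100000000
+       0011110000110111
------------------------
       01001010100110111
(the carry out of the leftmost column, 0, becomes the leading bit)
Decimal check:
  0101100100000000 = 16384 + 4096 + 2048 + 256 = 22784
  0011110000110111 = 8192 + 4096 + 2048 + 1024 + 32 + 16 + 4 + 2 + 1 = 15415
  22784 + 15415 = 38199, and 01001010100110111 = 32768 + 4096 + 1024 + 256 + 32 + 16 + 4 + 2 + 1 = 38199 ✓



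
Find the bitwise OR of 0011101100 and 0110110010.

OR: 1 when either bit is 1
  0011101100
| 0110110010
------------
  0111111110
Decimal: 236 | 434 = 510



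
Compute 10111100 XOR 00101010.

XOR: 1 when bits differ
  10111100
^ 00101010
----------
  10010110
Decimal: 188 ^ 42 = 150



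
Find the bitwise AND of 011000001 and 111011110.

AND: 1 only when both bits are 1
  011000001
& 111011110
-----------
  011000000
Decimal: 193 & 478 = 192



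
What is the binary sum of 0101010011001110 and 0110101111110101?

Add column by column from the right: bit + bit + carry-in; write the sum mod 2, carry 1 when the sum is 2 or 3.
carry:  1111111111111000
        0101010011001110
+       0110101111110101
------------------------
       01100000011000011
(the carry out of the leftmost column, 0, becomes the leading bit)
Decimal check:
  0101010011001110 = 16384 + 4096 + 1024 + 128 + 64 + 8 + 4 + 2 = 21710
  0110101111110101 = 16384 + 8192 + 2048 + 512 + 256 + 128 + 64 + 32 + 16 + 4 + 1 = 27637
  21710 + 27637 = 49347, and 01100000011000011 = 32768 + 16384 + 128 + 64 + 2 + 1 = 49347 ✓



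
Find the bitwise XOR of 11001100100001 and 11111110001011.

XOR: 1 when bits differ
  11001100100001
^ 11111110001011
----------------
  00110010101010
Decimal: 13089 ^ 16267 = 3242



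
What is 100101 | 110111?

OR: 1 when either bit is 1
  100101
| 110111
--------
  110111
Decimal: 37 | 55 = 55



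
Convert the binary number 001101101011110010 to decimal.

Sum of powers of 2 for each 1-bit:
2^1 + 2^4 + 2^5 + 2^6 + 2^7 + 2^9 + 2^11 + 2^12 + 2^14 + 2^15
= 2 + 16 + 32 + 64 + 128 + 512 + 2048 + 4096 + 16384 + 32768
= 56050



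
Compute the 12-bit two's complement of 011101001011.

Original: 011101001011
Step 1 - Invert all bits: 100010110100
Step 2 - Add 1: 100010110101
Verification: 011101001011 + 100010110101 = 1000000000000; discarding the end carry (carry out of the top bit) leaves the 12-bit value 000000000000, as required for x + (-x)



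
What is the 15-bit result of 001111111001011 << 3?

Original: 001111111001011 (decimal 8139)
Shift left by 3 positions
Append 3 zeros on the right and drop the 3 high bits that overflow the 15-bit width
Result: 111111001011000 (decimal 32344)
Equivalent: 8139 << 3 = 8139 × 2^3 = 65112, truncated to 15 bits = 32344



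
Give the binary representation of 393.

Using repeated division by 2:
393 ÷ 2 = 196 remainder 1
196 ÷ 2 = 98 remainder 0
98 ÷ 2 = 49 remainder 0
49 ÷ 2 = 24 remainder 1
24 ÷ 2 = 12 remainder 0
12 ÷ 2 = 6 remainder 0
6 ÷ 2 = 3 remainder 0
3 ÷ 2 = 1 remainder 1
1 ÷ 2 = 0 remainder 1
Reading remainders bottom to top: 110001001



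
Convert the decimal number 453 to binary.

Using repeated division by 2:
453 ÷ 2 = 226 remainder 1
226 ÷ 2 = 113 remainder 0
113 ÷ 2 = 56 remainder 1
56 ÷ 2 = 28 remainder 0
28 ÷ 2 = 14 remainder 0
14 ÷ 2 = 7 remainder 0
7 ÷ 2 = 3 remainder 1
3 ÷ 2 = 1 remainder 1
1 ÷ 2 = 0 remainder 1
Reading remainders bottom to top: 111000101



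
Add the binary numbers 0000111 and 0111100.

Add column by column from the right: bit + bit + carry-in; write the sum mod 2, carry 1 when the sum is 2 or 3.
carry:  1111000
        0000111
+       0111100
---------------
       01000011
(the carry out of the leftmost column, 0, becomes the leading bit)
Decimal check:
  0000111 = 4 + 2 + 1 = 7
  0111100 = 32 + 16 + 8 + 4 = 60
  7 + 60 = 67, and 01000011 = 64 + 2 + 1 = 67 ✓



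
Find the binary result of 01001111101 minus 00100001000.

Method 1 - Direct subtraction (column by column from the right: bit − bit − borrow-in; if negative, add 2 and borrow 1 from the next column):
borrow: 01000000000
        01001111101
-       00100001000
-------------------
        00101110101

Method 2 - Add two's complement:
Two's complement of 00100001000: invert → 11011110111, add 1 → 11011111000
  01001111101
+ 11011111000
-------------
 100101110101  (end carry out of the top bit = 1)
Discarding the end carry: 00101110101
Decimal check:
  01001111101 = 512 + 64 + 32 + 16 + 8 + 4 + 1 = 637
  00100001000 = 256 + 8 = 264
  637 - 264 = 373, and 00101110101 = 256 + 64 + 32 + 16 + 4 + 1 = 373 ✓



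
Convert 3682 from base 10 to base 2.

Using repeated division by 2:
3682 ÷ 2 = 1841 remainder 0
1841 ÷ 2 = 920 remainder 1
920 ÷ 2 = 460 remainder 0
460 ÷ 2 = 230 remainder 0
230 ÷ 2 = 115 remainder 0
115 ÷ 2 = 57 remainder 1
57 ÷ 2 = 28 remainder 1
28 ÷ 2 = 14 remainder 0
14 ÷ 2 = 7 remainder 0
7 ÷ 2 = 3 remainder 1
3 ÷ 2 = 1 remainder 1
1 ÷ 2 = 0 remainder 1
Reading remainders bottom to top: 111001100010



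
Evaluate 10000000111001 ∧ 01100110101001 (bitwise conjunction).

AND: 1 only when both bits are 1
  10000000111001
& 01100110101001
----------------
  00000000101001
Decimal: 8249 & 6569 = 41



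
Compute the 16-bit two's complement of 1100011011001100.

Original (sign bit 1, negative): 1100011011001100
Step 1 - Invert all bits: 0011100100110011
Step 2 - Add 1: 0011100100110100
Verification: 1100011011001100 + 0011100100110100 = 10000000000000000; discarding the end carry (carry out of the top bit) leaves the 16-bit value 0000000000000000, as required for x + (-x)



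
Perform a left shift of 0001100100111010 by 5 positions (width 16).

Original: 0001100100111010 (decimal 6458)
Shift left by 5 positions
Append 5 zeros on the right and drop the 5 high bits that overflow the 16-bit width
Result: 0010011101000000 (decimal 10048)
Equivalent: 6458 << 5 = 6458 × 2^5 = 206656, truncated to 16 bits = 10048



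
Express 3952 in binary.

Using repeated division by 2:
3952 ÷ 2 = 1976 remainder 0
1976 ÷ 2 = 988 remainder 0
988 ÷ 2 = 494 remainder 0
494 ÷ 2 = 247 remainder 0
247 ÷ 2 = 123 remainder 1
123 ÷ 2 = 61 remainder 1
61 ÷ 2 = 30 remainder 1
30 ÷ 2 = 15 remainder 0
15 ÷ 2 = 7 remainder 1
7 ÷ 2 = 3 remainder 1
3 ÷ 2 = 1 remainder 1
1 ÷ 2 = 0 remainder 1
Reading remainders bottom to top: 111101110000



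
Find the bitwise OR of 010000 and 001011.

OR: 1 when either bit is 1
  010000
| 001011
--------
  011011
Decimal: 16 | 11 = 27



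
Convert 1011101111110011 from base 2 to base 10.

Sum of powers of 2 for each 1-bit:
2^0 + 2^1 + 2^4 + 2^5 + 2^6 + 2^7 + 2^8 + 2^9 + 2^11 + 2^12 + 2^13 + 2^15
= 1 + 2 + 16 + 32 + 64 + 128 + 256 + 512 + 2048 + 4096 + 8192 + 32768
= 48115



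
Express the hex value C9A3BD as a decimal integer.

Expand by place value (powers of 16):
Digit values: C = 12, A = 10, B = 11, D = 13
C9A3BD = 12 × 16^5 + 9 × 16^4 + 10 × 16^3 + 3 × 16^2 + 11 × 16^1 + 13 × 16^0
= 12 × 1048576 + 9 × 65536 + 10 × 4096 + 3 × 256 + 11 × 16 + 13 × 1
= 12582912 + 589824 + 40960 + 768 + 176 + 13
= 13214653



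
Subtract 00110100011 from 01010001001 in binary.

Method 1 - Direct subtraction (column by column from the right: bit − bit − borrow-in; if negative, add 2 and borrow 1 from the next column):
borrow: 01111001100
        01010001001
-       00110100011
-------------------
        00011100110

Method 2 - Add two's complement:
Two's complement of 00110100011: invert → 11001011100, add 1 → 11001011101
  01010001001
+ 11001011101
-------------
 100011100110  (end carry out of the top bit = 1)
Discarding the end carry: 00011100110
Decimal check:
  01010001001 = 512 + 128 + 8 + 1 = 649
  00110100011 = 256 + 128 + 32 + 2 + 1 = 419
  649 - 419 = 230, and 00011100110 = 128 + 64 + 32 + 4 + 2 = 230 ✓



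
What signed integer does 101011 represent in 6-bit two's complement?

Binary: 101011
Sign bit: 1 (negative)
Invert: 010100
Add 1:  010101
Magnitude: 010101 = 16 + 4 + 1 = 21
Value: -21



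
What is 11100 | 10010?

OR: 1 when either bit is 1
  11100
| 10010
-------
  11110
Decimal: 28 | 18 = 30



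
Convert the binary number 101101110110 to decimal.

Sum of powers of 2 for each 1-bit:
2^1 + 2^2 + 2^4 + 2^5 + 2^6 + 2^8 + 2^9 + 2^11
= 2 + 4 + 16 + 32 + 64 + 256 + 512 + 2048
= 2934



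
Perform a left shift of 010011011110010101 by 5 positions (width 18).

Original: 010011011110010101 (decimal 79765)
Shift left by 5 positions
Append 5 zeros on the right and drop the 5 high bits that overflow the 18-bit width
Result: 101111001010100000 (decimal 193184)
Equivalent: 79765 << 5 = 79765 × 2^5 = 2552480, truncated to 18 bits = 193184



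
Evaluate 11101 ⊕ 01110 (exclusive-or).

XOR: 1 when bits differ
  11101
^ 01110
-------
  10011
Decimal: 29 ^ 14 = 19



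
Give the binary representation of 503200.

Using repeated division by 2:
503200 ÷ 2 = 251600 remainder 0
251600 ÷ 2 = 125800 remainder 0
125800 ÷ 2 = 62900 remainder 0
62900 ÷ 2 = 31450 remainder 0
31450 ÷ 2 = 15725 remainder 0
15725 ÷ 2 = 7862 remainder 1
7862 ÷ 2 = 3931 remainder 0
3931 ÷ 2 = 1965 remainder 1
1965 ÷ 2 = 982 remainder 1
982 ÷ 2 = 491 remainder 0
491 ÷ 2 = 245 remainder 1
245 ÷ 2 = 122 remainder 1
122 ÷ 2 = 61 remainder 0
61 ÷ 2 = 30 remainder 1
30 ÷ 2 = 15 remainder 0
15 ÷ 2 = 7 remainder 1
7 ÷ 2 = 3 remainder 1
3 ÷ 2 = 1 remainder 1
1 ÷ 2 = 0 remainder 1
Reading remainders bottom to top: 1111010110110100000



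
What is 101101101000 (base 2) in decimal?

Sum of powers of 2 for each 1-bit:
2^3 + 2^5 + 2^6 + 2^8 + 2^9 + 2^11
= 8 + 32 + 64 + 256 + 512 + 2048
= 2920



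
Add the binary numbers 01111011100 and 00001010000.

Add column by column from the right: bit + bit + carry-in; write the sum mod 2, carry 1 when the sum is 2 or 3.
carry:  11110100000
        01111011100
+       00001010000
-------------------
       010000101100
(the carry out of the leftmost column, 0, becomes the leading bit)
Decimal check:
  01111011100 = 512 + 256 + 128 + 64 + 16 + 8 + 4 = 988
  00001010000 = 64 + 16 = 80
  988 + 80 = 1068, and 010000101100 = 1024 + 32 + 8 + 4 = 1068 ✓



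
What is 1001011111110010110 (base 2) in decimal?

Sum of powers of 2 for each 1-bit:
2^1 + 2^2 + 2^4 + 2^7 + 2^8 + 2^9 + 2^10 + 2^11 + 2^12 + 2^13 + 2^15 + 2^18
= 2 + 4 + 16 + 128 + 256 + 512 + 1024 + 2048 + 4096 + 8192 + 32768 + 262144
= 311190



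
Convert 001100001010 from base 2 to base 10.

Sum of powers of 2 for each 1-bit:
2^1 + 2^3 + 2^8 + 2^9
= 2 + 8 + 256 + 512
= 778



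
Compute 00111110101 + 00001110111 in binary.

Add column by column from the right: bit + bit + carry-in; write the sum mod 2, carry 1 when the sum is 2 or 3.
carry:  01111101110
        00111110101
+       00001110111
-------------------
       001001101100
(the carry out of the leftmost column, 0, becomes the leading bit)
Decimal check:
  00111110101 = 256 + 128 + 64 + 32 + 16 + 4 + 1 = 501
  00001110111 = 64 + 32 + 16 + 4 + 2 + 1 = 119
  501 + 119 = 620, and 001001101100 = 512 + 64 + 32 + 8 + 4 = 620 ✓



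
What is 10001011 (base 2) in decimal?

Sum of powers of 2 for each 1-bit:
2^0 + 2^1 + 2^3 + 2^7
= 1 + 2 + 8 + 128
= 139



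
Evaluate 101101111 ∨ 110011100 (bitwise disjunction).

OR: 1 when either bit is 1
  101101111
| 110011100
-----------
  111111111
Decimal: 367 | 412 = 511



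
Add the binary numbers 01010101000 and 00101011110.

Add column by column from the right: bit + bit + carry-in; write the sum mod 2, carry 1 when the sum is 2 or 3.
carry:  11111110000
        01010101000
+       00101011110
-------------------
       010000000110
(the carry out of the leftmost column, 0, becomes the leading bit)
Decimal check:
  01010101000 = 512 + 128 + 32 + 8 = 680
  00101011110 = 256 + 64 + 16 + 8 + 4 + 2 = 350
  680 + 350 = 1030, and 010000000110 = 1024 + 4 + 2 = 1030 ✓



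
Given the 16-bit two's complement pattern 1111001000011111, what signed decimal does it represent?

Binary: 1111001000011111
Sign bit: 1 (negative)
Invert: 0000110111100000
Add 1:  0000110111100001
Magnitude: 0000110111100001 = 2048 + 1024 + 256 + 128 + 64 + 32 + 1 = 3553
Value: -3553



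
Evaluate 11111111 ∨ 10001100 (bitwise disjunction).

OR: 1 when either bit is 1
  11111111
| 10001100
----------
  11111111
Decimal: 255 | 140 = 255



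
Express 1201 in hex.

Using repeated division by 16 (digits 10–15 are A–F):
1201 ÷ 16 = 75 remainder 1
75 ÷ 16 = 4 remainder 11 (B)
4 ÷ 16 = 0 remainder 4
Reading remainders bottom to top: 4B1



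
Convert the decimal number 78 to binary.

Using repeated division by 2:
78 ÷ 2 = 39 remainder 0
39 ÷ 2 = 19 remainder 1
19 ÷ 2 = 9 remainder 1
9 ÷ 2 = 4 remainder 1
4 ÷ 2 = 2 remainder 0
2 ÷ 2 = 1 remainder 0
1 ÷ 2 = 0 remainder 1
Reading remainders bottom to top: 1001110



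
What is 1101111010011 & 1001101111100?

AND: 1 only when both bits are 1
  1101111010011
& 1001101111100
---------------
  1001101010000
Decimal: 7123 & 4988 = 4944



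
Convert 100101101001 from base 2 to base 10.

Sum of powers of 2 for each 1-bit:
2^0 + 2^3 + 2^5 + 2^6 + 2^8 + 2^11
= 1 + 8 + 32 + 64 + 256 + 2048
= 2409



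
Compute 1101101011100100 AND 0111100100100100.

AND: 1 only when both bits are 1
  1101101011100100
& 0111100100100100
------------------
  0101100000100100
Decimal: 56036 & 31012 = 22564



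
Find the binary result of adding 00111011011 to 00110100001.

Add column by column from the right: bit + bit + carry-in; write the sum mod 2, carry 1 when the sum is 2 or 3.
carry:  01100000110
        00111011011
+       00110100001
-------------------
       001101111100
(the carry out of the leftmost column, 0, becomes the leading bit)
Decimal check:
  00111011011 = 256 + 128 + 64 + 16 + 8 + 2 + 1 = 475
  00110100001 = 256 + 128 + 32 + 1 = 417
  475 + 417 = 892, and 001101111100 = 512 + 256 + 64 + 32 + 16 + 8 + 4 = 892 ✓



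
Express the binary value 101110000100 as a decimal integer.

Sum of powers of 2 for each 1-bit:
2^2 + 2^7 + 2^8 + 2^9 + 2^11
= 4 + 128 + 256 + 512 + 2048
= 2948



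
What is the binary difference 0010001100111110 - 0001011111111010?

Method 1 - Direct subtraction (column by column from the right: bit − bit − borrow-in; if negative, add 2 and borrow 1 from the next column):
borrow: 0011111110000000
        0010001100111110
-       0001011111111010
------------------------
        0000101101000100

Method 2 - Add two's complement:
Two's complement of 0001011111111010: invert → 1110100000000101, add 1 → 1110100000000110
  0010001100111110
+ 1110100000000110
------------------
 10000101101000100  (end carry out of the top bit = 1)
Discarding the end carry: 0000101101000100
Decimal check:
  0010001100111110 = 8192 + 512 + 256 + 32 + 16 + 8 + 4 + 2 = 9022
  0001011111111010 = 4096 + 1024 + 512 + 256 + 128 + 64 + 32 + 16 + 8 + 2 = 6138
  9022 - 6138 = 2884, and 0000101101000100 = 2048 + 512 + 256 + 64 + 4 = 2884 ✓



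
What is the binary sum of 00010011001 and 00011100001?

Add column by column from the right: bit + bit + carry-in; write the sum mod 2, carry 1 when the sum is 2 or 3.
carry:  00100000010
        00010011001
+       00011100001
-------------------
       000101111010
(the carry out of the leftmost column, 0, becomes the leading bit)
Decimal check:
  00010011001 = 128 + 16 + 8 + 1 = 153
  00011100001 = 128 + 64 + 32 + 1 = 225
  153 + 225 = 378, and 000101111010 = 256 + 64 + 32 + 16 + 8 + 2 = 378 ✓



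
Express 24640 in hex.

Using repeated division by 16 (digits 10–15 are A–F):
24640 ÷ 16 = 1540 remainder 0
1540 ÷ 16 = 96 remainder 4
96 ÷ 16 = 6 remainder 0
6 ÷ 16 = 0 remainder 6
Reading remainders bottom to top: 6040



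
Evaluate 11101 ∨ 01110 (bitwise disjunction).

OR: 1 when either bit is 1
  11101
| 01110
-------
  11111
Decimal: 29 | 14 = 31



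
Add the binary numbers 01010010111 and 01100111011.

Add column by column from the right: bit + bit + carry-in; write the sum mod 2, carry 1 when the sum is 2 or 3.
carry:  10001111110
        01010010111
+       01100111011
-------------------
       010111010010
(the carry out of the leftmost column, 0, becomes the leading bit)
Decimal check:
  01010010111 = 512 + 128 + 16 + 4 + 2 + 1 = 663
  01100111011 = 512 + 256 + 32 + 16 + 8 + 2 + 1 = 827
  663 + 827 = 1490, and 010111010010 = 1024 + 256 + 128 + 64 + 16 + 2 = 1490 ✓



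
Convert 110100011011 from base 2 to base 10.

Sum of powers of 2 for each 1-bit:
2^0 + 2^1 + 2^3 + 2^4 + 2^8 + 2^10 + 2^11
= 1 + 2 + 8 + 16 + 256 + 1024 + 2048
= 3355



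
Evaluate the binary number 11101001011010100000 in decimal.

Sum of powers of 2 for each 1-bit:
2^5 + 2^7 + 2^9 + 2^10 + 2^12 + 2^15 + 2^17 + 2^18 + 2^19
= 32 + 128 + 512 + 1024 + 4096 + 32768 + 131072 + 262144 + 524288
= 956064



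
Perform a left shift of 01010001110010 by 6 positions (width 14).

Original: 01010001110010 (decimal 5234)
Shift left by 6 positions
Append 6 zeros on the right and drop the 6 high bits that overflow the 14-bit width
Result: 01110010000000 (decimal 7296)
Equivalent: 5234 << 6 = 5234 × 2^6 = 334976, truncated to 14 bits = 7296



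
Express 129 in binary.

Using repeated division by 2:
129 ÷ 2 = 64 remainder 1
64 ÷ 2 = 32 remainder 0
32 ÷ 2 = 16 remainder 0
16 ÷ 2 = 8 remainder 0
8 ÷ 2 = 4 remainder 0
4 ÷ 2 = 2 remainder 0
2 ÷ 2 = 1 remainder 0
1 ÷ 2 = 0 remainder 1
Reading remainders bottom to top: 10000001



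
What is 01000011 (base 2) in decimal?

Sum of powers of 2 for each 1-bit:
2^0 + 2^1 + 2^6
= 1 + 2 + 64
= 67



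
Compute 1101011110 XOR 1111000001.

XOR: 1 when bits differ
  1101011110
^ 1111000001
------------
  0010011111
Decimal: 862 ^ 961 = 159



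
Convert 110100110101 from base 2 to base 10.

Sum of powers of 2 for each 1-bit:
2^0 + 2^2 + 2^4 + 2^5 + 2^8 + 2^10 + 2^11
= 1 + 4 + 16 + 32 + 256 + 1024 + 2048
= 3381



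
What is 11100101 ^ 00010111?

XOR: 1 when bits differ
  11100101
^ 00010111
----------
  11110010
Decimal: 229 ^ 23 = 242



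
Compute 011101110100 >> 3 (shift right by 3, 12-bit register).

Original: 011101110100 (decimal 1908)
Shift right by 3 positions
Drop the 3 low bits; fill with zeros on the left
Result: 000011101110 (decimal 238)
Equivalent: 1908 >> 3 = 1908 ÷ 2^3 = 238



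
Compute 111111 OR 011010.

OR: 1 when either bit is 1
  111111
| 011010
--------
  111111
Decimal: 63 | 26 = 63

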